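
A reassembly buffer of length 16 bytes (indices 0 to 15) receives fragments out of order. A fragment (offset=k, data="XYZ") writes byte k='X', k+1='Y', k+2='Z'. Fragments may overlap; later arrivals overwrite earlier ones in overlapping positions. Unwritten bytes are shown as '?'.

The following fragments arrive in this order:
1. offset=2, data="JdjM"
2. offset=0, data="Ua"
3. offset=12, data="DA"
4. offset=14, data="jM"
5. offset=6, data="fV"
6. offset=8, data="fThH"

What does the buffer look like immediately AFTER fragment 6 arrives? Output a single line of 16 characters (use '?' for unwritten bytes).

Fragment 1: offset=2 data="JdjM" -> buffer=??JdjM??????????
Fragment 2: offset=0 data="Ua" -> buffer=UaJdjM??????????
Fragment 3: offset=12 data="DA" -> buffer=UaJdjM??????DA??
Fragment 4: offset=14 data="jM" -> buffer=UaJdjM??????DAjM
Fragment 5: offset=6 data="fV" -> buffer=UaJdjMfV????DAjM
Fragment 6: offset=8 data="fThH" -> buffer=UaJdjMfVfThHDAjM

Answer: UaJdjMfVfThHDAjM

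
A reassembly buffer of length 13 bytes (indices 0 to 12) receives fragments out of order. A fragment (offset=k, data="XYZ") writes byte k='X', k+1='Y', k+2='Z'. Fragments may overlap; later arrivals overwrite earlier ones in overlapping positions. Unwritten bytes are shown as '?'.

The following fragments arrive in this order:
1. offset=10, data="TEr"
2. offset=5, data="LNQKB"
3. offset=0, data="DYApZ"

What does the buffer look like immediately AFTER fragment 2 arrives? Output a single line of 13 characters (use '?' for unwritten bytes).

Fragment 1: offset=10 data="TEr" -> buffer=??????????TEr
Fragment 2: offset=5 data="LNQKB" -> buffer=?????LNQKBTEr

Answer: ?????LNQKBTEr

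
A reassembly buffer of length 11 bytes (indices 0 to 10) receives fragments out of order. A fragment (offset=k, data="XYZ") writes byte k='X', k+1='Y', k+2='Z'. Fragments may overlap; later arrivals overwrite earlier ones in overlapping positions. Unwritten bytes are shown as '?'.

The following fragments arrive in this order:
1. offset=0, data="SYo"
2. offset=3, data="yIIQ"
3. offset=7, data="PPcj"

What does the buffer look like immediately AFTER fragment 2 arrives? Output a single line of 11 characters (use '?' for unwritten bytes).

Answer: SYoyIIQ????

Derivation:
Fragment 1: offset=0 data="SYo" -> buffer=SYo????????
Fragment 2: offset=3 data="yIIQ" -> buffer=SYoyIIQ????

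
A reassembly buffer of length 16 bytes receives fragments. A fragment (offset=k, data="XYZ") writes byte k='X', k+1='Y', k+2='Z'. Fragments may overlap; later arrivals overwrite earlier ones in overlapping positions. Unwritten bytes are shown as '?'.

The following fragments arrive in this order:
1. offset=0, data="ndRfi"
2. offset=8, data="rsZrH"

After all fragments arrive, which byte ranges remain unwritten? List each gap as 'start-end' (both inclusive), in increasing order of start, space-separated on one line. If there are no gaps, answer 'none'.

Answer: 5-7 13-15

Derivation:
Fragment 1: offset=0 len=5
Fragment 2: offset=8 len=5
Gaps: 5-7 13-15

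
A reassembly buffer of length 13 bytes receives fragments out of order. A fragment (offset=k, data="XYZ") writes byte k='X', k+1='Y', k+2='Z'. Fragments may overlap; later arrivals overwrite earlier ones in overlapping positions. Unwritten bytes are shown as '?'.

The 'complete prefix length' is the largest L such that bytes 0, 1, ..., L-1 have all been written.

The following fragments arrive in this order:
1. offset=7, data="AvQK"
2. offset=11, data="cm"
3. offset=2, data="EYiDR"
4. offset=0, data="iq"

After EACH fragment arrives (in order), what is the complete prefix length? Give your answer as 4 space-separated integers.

Fragment 1: offset=7 data="AvQK" -> buffer=???????AvQK?? -> prefix_len=0
Fragment 2: offset=11 data="cm" -> buffer=???????AvQKcm -> prefix_len=0
Fragment 3: offset=2 data="EYiDR" -> buffer=??EYiDRAvQKcm -> prefix_len=0
Fragment 4: offset=0 data="iq" -> buffer=iqEYiDRAvQKcm -> prefix_len=13

Answer: 0 0 0 13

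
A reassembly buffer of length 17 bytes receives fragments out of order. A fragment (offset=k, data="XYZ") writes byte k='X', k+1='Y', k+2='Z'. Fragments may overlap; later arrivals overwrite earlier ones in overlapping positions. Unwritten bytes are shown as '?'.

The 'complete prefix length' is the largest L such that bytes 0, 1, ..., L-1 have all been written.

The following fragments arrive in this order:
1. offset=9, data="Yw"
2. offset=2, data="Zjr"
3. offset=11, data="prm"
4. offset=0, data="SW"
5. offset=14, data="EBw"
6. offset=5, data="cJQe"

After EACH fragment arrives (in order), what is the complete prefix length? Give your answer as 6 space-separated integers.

Answer: 0 0 0 5 5 17

Derivation:
Fragment 1: offset=9 data="Yw" -> buffer=?????????Yw?????? -> prefix_len=0
Fragment 2: offset=2 data="Zjr" -> buffer=??Zjr????Yw?????? -> prefix_len=0
Fragment 3: offset=11 data="prm" -> buffer=??Zjr????Ywprm??? -> prefix_len=0
Fragment 4: offset=0 data="SW" -> buffer=SWZjr????Ywprm??? -> prefix_len=5
Fragment 5: offset=14 data="EBw" -> buffer=SWZjr????YwprmEBw -> prefix_len=5
Fragment 6: offset=5 data="cJQe" -> buffer=SWZjrcJQeYwprmEBw -> prefix_len=17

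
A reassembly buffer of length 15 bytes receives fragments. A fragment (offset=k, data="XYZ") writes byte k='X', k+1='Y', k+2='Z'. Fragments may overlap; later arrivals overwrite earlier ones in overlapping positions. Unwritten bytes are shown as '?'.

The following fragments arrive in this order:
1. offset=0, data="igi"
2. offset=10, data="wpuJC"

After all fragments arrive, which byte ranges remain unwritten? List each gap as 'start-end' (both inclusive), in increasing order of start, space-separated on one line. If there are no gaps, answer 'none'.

Fragment 1: offset=0 len=3
Fragment 2: offset=10 len=5
Gaps: 3-9

Answer: 3-9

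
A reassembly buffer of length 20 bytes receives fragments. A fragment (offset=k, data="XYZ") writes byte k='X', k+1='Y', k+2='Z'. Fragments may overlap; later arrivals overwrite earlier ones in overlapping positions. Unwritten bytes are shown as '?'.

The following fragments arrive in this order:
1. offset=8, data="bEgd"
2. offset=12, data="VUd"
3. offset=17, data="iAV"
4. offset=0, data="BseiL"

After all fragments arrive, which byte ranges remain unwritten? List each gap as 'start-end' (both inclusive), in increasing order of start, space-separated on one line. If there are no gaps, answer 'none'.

Answer: 5-7 15-16

Derivation:
Fragment 1: offset=8 len=4
Fragment 2: offset=12 len=3
Fragment 3: offset=17 len=3
Fragment 4: offset=0 len=5
Gaps: 5-7 15-16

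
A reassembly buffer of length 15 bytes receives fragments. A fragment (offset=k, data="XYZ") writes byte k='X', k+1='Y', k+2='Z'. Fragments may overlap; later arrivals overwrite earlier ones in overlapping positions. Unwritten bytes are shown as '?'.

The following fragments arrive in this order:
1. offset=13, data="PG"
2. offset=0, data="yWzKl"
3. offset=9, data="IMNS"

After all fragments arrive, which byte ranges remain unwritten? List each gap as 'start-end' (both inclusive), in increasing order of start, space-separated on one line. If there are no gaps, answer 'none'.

Fragment 1: offset=13 len=2
Fragment 2: offset=0 len=5
Fragment 3: offset=9 len=4
Gaps: 5-8

Answer: 5-8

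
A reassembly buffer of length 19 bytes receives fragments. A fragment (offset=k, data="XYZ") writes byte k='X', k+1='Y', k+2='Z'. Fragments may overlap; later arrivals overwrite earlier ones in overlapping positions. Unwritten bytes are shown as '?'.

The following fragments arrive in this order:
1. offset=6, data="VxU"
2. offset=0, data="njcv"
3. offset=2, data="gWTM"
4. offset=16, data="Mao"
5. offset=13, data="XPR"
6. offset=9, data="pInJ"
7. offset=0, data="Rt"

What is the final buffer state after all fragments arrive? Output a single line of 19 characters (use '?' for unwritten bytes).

Fragment 1: offset=6 data="VxU" -> buffer=??????VxU??????????
Fragment 2: offset=0 data="njcv" -> buffer=njcv??VxU??????????
Fragment 3: offset=2 data="gWTM" -> buffer=njgWTMVxU??????????
Fragment 4: offset=16 data="Mao" -> buffer=njgWTMVxU???????Mao
Fragment 5: offset=13 data="XPR" -> buffer=njgWTMVxU????XPRMao
Fragment 6: offset=9 data="pInJ" -> buffer=njgWTMVxUpInJXPRMao
Fragment 7: offset=0 data="Rt" -> buffer=RtgWTMVxUpInJXPRMao

Answer: RtgWTMVxUpInJXPRMao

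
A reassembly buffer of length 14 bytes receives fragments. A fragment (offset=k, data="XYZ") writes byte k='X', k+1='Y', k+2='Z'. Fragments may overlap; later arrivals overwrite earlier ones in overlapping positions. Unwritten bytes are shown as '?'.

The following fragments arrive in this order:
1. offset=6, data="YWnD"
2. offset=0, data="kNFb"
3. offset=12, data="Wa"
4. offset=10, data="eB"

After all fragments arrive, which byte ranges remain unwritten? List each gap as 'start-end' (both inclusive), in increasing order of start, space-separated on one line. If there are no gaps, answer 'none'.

Answer: 4-5

Derivation:
Fragment 1: offset=6 len=4
Fragment 2: offset=0 len=4
Fragment 3: offset=12 len=2
Fragment 4: offset=10 len=2
Gaps: 4-5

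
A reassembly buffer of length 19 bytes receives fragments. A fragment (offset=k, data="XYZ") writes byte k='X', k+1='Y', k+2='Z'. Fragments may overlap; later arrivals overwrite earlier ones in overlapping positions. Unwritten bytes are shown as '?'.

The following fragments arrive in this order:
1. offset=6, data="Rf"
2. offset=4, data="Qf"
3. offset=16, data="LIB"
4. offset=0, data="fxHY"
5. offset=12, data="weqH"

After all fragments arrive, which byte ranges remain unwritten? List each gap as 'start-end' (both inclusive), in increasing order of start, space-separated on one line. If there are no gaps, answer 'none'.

Fragment 1: offset=6 len=2
Fragment 2: offset=4 len=2
Fragment 3: offset=16 len=3
Fragment 4: offset=0 len=4
Fragment 5: offset=12 len=4
Gaps: 8-11

Answer: 8-11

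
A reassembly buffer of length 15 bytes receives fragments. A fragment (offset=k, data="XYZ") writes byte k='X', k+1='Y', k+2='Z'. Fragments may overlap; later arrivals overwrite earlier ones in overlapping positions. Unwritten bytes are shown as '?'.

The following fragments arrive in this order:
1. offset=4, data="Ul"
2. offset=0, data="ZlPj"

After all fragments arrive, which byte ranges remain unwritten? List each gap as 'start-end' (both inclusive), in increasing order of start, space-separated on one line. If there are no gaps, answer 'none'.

Answer: 6-14

Derivation:
Fragment 1: offset=4 len=2
Fragment 2: offset=0 len=4
Gaps: 6-14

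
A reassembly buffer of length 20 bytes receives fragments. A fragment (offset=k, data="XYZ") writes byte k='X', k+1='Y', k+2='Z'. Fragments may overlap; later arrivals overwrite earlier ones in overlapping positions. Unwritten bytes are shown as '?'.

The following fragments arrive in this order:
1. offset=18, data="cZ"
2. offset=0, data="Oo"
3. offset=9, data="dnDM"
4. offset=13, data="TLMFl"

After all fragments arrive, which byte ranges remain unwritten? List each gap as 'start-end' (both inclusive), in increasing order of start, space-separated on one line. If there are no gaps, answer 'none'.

Fragment 1: offset=18 len=2
Fragment 2: offset=0 len=2
Fragment 3: offset=9 len=4
Fragment 4: offset=13 len=5
Gaps: 2-8

Answer: 2-8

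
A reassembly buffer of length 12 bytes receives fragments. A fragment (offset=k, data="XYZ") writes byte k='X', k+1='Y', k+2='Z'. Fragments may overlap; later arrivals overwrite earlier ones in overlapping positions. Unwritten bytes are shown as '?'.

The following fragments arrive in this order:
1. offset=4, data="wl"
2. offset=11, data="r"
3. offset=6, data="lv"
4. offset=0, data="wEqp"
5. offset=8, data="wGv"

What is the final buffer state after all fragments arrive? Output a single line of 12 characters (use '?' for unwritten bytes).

Answer: wEqpwllvwGvr

Derivation:
Fragment 1: offset=4 data="wl" -> buffer=????wl??????
Fragment 2: offset=11 data="r" -> buffer=????wl?????r
Fragment 3: offset=6 data="lv" -> buffer=????wllv???r
Fragment 4: offset=0 data="wEqp" -> buffer=wEqpwllv???r
Fragment 5: offset=8 data="wGv" -> buffer=wEqpwllvwGvr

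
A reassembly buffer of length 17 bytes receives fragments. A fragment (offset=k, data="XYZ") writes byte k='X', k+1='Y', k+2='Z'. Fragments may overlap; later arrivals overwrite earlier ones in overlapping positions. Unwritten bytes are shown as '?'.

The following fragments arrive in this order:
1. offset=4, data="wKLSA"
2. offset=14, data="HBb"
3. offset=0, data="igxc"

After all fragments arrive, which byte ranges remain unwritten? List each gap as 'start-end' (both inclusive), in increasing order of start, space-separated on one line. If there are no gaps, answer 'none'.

Answer: 9-13

Derivation:
Fragment 1: offset=4 len=5
Fragment 2: offset=14 len=3
Fragment 3: offset=0 len=4
Gaps: 9-13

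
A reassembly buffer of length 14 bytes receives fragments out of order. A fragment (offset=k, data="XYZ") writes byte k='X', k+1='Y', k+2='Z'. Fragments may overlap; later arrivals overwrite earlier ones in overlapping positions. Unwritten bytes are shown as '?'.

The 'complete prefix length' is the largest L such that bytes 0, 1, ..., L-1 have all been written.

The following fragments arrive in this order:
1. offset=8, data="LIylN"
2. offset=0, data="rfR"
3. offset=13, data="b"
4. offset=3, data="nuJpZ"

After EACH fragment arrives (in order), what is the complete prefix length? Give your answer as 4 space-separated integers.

Answer: 0 3 3 14

Derivation:
Fragment 1: offset=8 data="LIylN" -> buffer=????????LIylN? -> prefix_len=0
Fragment 2: offset=0 data="rfR" -> buffer=rfR?????LIylN? -> prefix_len=3
Fragment 3: offset=13 data="b" -> buffer=rfR?????LIylNb -> prefix_len=3
Fragment 4: offset=3 data="nuJpZ" -> buffer=rfRnuJpZLIylNb -> prefix_len=14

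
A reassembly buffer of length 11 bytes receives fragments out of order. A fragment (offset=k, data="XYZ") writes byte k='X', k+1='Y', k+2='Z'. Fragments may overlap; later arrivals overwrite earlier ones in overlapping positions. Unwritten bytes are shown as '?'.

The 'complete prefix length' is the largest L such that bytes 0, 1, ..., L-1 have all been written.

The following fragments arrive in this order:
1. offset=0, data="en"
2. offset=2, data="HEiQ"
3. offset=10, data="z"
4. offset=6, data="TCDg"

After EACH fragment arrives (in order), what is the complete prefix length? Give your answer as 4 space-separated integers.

Answer: 2 6 6 11

Derivation:
Fragment 1: offset=0 data="en" -> buffer=en????????? -> prefix_len=2
Fragment 2: offset=2 data="HEiQ" -> buffer=enHEiQ????? -> prefix_len=6
Fragment 3: offset=10 data="z" -> buffer=enHEiQ????z -> prefix_len=6
Fragment 4: offset=6 data="TCDg" -> buffer=enHEiQTCDgz -> prefix_len=11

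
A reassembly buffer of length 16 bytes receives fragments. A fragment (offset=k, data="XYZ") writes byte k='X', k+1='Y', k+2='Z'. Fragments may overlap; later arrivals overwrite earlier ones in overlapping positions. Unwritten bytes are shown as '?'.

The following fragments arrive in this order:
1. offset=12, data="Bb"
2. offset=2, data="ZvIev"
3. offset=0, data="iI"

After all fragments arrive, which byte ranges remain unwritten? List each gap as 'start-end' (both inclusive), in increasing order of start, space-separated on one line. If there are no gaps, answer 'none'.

Answer: 7-11 14-15

Derivation:
Fragment 1: offset=12 len=2
Fragment 2: offset=2 len=5
Fragment 3: offset=0 len=2
Gaps: 7-11 14-15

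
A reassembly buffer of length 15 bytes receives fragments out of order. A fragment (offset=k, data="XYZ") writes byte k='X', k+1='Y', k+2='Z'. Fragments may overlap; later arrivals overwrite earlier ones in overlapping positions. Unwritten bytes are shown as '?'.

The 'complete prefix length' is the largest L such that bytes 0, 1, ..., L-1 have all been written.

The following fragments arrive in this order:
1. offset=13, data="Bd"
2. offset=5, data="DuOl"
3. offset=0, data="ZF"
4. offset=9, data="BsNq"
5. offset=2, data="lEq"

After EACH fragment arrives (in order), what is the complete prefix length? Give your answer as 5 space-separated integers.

Answer: 0 0 2 2 15

Derivation:
Fragment 1: offset=13 data="Bd" -> buffer=?????????????Bd -> prefix_len=0
Fragment 2: offset=5 data="DuOl" -> buffer=?????DuOl????Bd -> prefix_len=0
Fragment 3: offset=0 data="ZF" -> buffer=ZF???DuOl????Bd -> prefix_len=2
Fragment 4: offset=9 data="BsNq" -> buffer=ZF???DuOlBsNqBd -> prefix_len=2
Fragment 5: offset=2 data="lEq" -> buffer=ZFlEqDuOlBsNqBd -> prefix_len=15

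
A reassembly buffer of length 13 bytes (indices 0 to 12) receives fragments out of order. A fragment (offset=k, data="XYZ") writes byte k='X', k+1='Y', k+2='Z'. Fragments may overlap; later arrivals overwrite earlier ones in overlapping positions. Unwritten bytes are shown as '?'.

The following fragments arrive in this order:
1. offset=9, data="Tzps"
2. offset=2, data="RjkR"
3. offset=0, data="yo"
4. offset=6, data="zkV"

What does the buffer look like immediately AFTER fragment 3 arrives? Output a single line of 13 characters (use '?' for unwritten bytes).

Answer: yoRjkR???Tzps

Derivation:
Fragment 1: offset=9 data="Tzps" -> buffer=?????????Tzps
Fragment 2: offset=2 data="RjkR" -> buffer=??RjkR???Tzps
Fragment 3: offset=0 data="yo" -> buffer=yoRjkR???Tzps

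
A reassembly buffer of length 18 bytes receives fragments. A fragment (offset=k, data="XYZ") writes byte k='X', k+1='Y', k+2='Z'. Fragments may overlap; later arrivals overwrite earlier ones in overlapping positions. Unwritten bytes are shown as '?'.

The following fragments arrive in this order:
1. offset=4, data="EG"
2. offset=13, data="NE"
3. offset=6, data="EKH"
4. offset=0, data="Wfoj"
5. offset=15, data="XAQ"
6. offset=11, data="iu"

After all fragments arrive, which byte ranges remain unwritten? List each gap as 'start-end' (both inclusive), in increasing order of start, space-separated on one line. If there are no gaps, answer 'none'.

Answer: 9-10

Derivation:
Fragment 1: offset=4 len=2
Fragment 2: offset=13 len=2
Fragment 3: offset=6 len=3
Fragment 4: offset=0 len=4
Fragment 5: offset=15 len=3
Fragment 6: offset=11 len=2
Gaps: 9-10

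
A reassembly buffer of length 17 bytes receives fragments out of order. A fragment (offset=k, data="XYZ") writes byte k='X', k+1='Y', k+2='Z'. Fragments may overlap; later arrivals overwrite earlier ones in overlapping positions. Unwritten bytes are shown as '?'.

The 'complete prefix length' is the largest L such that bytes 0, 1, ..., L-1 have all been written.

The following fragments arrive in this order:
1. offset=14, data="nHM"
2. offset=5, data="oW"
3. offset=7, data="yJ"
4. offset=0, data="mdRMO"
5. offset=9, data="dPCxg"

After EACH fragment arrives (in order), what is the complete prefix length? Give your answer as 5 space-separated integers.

Answer: 0 0 0 9 17

Derivation:
Fragment 1: offset=14 data="nHM" -> buffer=??????????????nHM -> prefix_len=0
Fragment 2: offset=5 data="oW" -> buffer=?????oW???????nHM -> prefix_len=0
Fragment 3: offset=7 data="yJ" -> buffer=?????oWyJ?????nHM -> prefix_len=0
Fragment 4: offset=0 data="mdRMO" -> buffer=mdRMOoWyJ?????nHM -> prefix_len=9
Fragment 5: offset=9 data="dPCxg" -> buffer=mdRMOoWyJdPCxgnHM -> prefix_len=17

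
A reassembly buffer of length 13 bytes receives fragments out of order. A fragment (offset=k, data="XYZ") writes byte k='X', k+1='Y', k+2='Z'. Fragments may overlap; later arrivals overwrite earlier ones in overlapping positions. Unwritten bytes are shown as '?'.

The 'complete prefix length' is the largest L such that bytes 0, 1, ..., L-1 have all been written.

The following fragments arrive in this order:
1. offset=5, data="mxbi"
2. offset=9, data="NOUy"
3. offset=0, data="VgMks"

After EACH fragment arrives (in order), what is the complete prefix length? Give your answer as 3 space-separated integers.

Answer: 0 0 13

Derivation:
Fragment 1: offset=5 data="mxbi" -> buffer=?????mxbi???? -> prefix_len=0
Fragment 2: offset=9 data="NOUy" -> buffer=?????mxbiNOUy -> prefix_len=0
Fragment 3: offset=0 data="VgMks" -> buffer=VgMksmxbiNOUy -> prefix_len=13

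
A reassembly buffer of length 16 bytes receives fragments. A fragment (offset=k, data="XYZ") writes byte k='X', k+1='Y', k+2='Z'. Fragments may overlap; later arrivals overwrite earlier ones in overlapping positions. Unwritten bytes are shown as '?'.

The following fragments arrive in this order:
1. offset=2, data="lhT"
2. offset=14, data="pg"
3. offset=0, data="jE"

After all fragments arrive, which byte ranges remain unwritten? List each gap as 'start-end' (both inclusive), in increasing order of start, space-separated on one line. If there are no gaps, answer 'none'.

Answer: 5-13

Derivation:
Fragment 1: offset=2 len=3
Fragment 2: offset=14 len=2
Fragment 3: offset=0 len=2
Gaps: 5-13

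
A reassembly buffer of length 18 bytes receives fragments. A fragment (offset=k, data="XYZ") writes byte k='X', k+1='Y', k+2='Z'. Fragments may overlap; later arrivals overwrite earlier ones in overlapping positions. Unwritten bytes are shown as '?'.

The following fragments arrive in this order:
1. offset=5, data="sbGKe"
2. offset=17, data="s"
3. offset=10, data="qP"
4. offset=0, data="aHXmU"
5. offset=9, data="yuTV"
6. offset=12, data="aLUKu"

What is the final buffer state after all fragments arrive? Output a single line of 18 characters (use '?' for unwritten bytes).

Fragment 1: offset=5 data="sbGKe" -> buffer=?????sbGKe????????
Fragment 2: offset=17 data="s" -> buffer=?????sbGKe???????s
Fragment 3: offset=10 data="qP" -> buffer=?????sbGKeqP?????s
Fragment 4: offset=0 data="aHXmU" -> buffer=aHXmUsbGKeqP?????s
Fragment 5: offset=9 data="yuTV" -> buffer=aHXmUsbGKyuTV????s
Fragment 6: offset=12 data="aLUKu" -> buffer=aHXmUsbGKyuTaLUKus

Answer: aHXmUsbGKyuTaLUKus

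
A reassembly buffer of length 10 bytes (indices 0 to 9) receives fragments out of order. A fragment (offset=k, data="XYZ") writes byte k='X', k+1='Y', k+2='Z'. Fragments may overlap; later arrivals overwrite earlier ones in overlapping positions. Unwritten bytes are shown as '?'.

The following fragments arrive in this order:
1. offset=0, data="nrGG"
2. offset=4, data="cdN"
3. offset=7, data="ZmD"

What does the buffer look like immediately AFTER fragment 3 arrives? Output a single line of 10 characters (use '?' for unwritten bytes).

Fragment 1: offset=0 data="nrGG" -> buffer=nrGG??????
Fragment 2: offset=4 data="cdN" -> buffer=nrGGcdN???
Fragment 3: offset=7 data="ZmD" -> buffer=nrGGcdNZmD

Answer: nrGGcdNZmD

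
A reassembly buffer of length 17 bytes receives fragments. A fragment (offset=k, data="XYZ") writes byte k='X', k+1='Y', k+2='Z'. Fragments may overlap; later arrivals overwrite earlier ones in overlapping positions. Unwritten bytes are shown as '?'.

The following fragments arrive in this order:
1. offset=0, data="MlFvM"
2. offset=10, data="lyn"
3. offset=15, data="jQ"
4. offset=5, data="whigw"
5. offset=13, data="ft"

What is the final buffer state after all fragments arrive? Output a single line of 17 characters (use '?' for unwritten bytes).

Fragment 1: offset=0 data="MlFvM" -> buffer=MlFvM????????????
Fragment 2: offset=10 data="lyn" -> buffer=MlFvM?????lyn????
Fragment 3: offset=15 data="jQ" -> buffer=MlFvM?????lyn??jQ
Fragment 4: offset=5 data="whigw" -> buffer=MlFvMwhigwlyn??jQ
Fragment 5: offset=13 data="ft" -> buffer=MlFvMwhigwlynftjQ

Answer: MlFvMwhigwlynftjQ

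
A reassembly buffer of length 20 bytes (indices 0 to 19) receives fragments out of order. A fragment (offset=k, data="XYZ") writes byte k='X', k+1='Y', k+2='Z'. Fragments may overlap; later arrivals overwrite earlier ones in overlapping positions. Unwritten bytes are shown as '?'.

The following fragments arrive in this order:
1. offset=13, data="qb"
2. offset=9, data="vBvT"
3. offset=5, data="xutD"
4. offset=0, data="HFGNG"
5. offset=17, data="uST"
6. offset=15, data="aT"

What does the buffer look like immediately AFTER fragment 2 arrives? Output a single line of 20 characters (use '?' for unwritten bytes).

Answer: ?????????vBvTqb?????

Derivation:
Fragment 1: offset=13 data="qb" -> buffer=?????????????qb?????
Fragment 2: offset=9 data="vBvT" -> buffer=?????????vBvTqb?????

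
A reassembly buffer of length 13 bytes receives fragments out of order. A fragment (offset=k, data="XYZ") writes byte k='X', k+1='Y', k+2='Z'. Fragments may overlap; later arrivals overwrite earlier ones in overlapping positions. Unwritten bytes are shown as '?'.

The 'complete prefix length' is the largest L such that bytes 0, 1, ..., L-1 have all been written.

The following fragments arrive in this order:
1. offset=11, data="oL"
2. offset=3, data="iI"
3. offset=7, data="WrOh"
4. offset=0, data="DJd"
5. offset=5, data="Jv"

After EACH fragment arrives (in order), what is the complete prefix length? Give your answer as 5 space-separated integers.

Answer: 0 0 0 5 13

Derivation:
Fragment 1: offset=11 data="oL" -> buffer=???????????oL -> prefix_len=0
Fragment 2: offset=3 data="iI" -> buffer=???iI??????oL -> prefix_len=0
Fragment 3: offset=7 data="WrOh" -> buffer=???iI??WrOhoL -> prefix_len=0
Fragment 4: offset=0 data="DJd" -> buffer=DJdiI??WrOhoL -> prefix_len=5
Fragment 5: offset=5 data="Jv" -> buffer=DJdiIJvWrOhoL -> prefix_len=13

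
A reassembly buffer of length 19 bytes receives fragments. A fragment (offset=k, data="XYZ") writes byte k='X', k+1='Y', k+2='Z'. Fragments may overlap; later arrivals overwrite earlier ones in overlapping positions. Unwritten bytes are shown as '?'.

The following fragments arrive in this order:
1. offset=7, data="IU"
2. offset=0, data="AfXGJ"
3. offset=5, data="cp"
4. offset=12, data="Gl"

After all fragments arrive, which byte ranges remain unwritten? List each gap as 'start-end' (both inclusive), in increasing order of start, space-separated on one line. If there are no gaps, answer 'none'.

Fragment 1: offset=7 len=2
Fragment 2: offset=0 len=5
Fragment 3: offset=5 len=2
Fragment 4: offset=12 len=2
Gaps: 9-11 14-18

Answer: 9-11 14-18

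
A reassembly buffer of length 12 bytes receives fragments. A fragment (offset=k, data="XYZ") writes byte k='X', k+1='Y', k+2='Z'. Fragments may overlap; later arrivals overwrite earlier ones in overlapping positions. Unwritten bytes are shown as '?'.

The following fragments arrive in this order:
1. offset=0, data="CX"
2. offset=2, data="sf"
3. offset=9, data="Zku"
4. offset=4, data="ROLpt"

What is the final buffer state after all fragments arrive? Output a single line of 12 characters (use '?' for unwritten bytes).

Fragment 1: offset=0 data="CX" -> buffer=CX??????????
Fragment 2: offset=2 data="sf" -> buffer=CXsf????????
Fragment 3: offset=9 data="Zku" -> buffer=CXsf?????Zku
Fragment 4: offset=4 data="ROLpt" -> buffer=CXsfROLptZku

Answer: CXsfROLptZku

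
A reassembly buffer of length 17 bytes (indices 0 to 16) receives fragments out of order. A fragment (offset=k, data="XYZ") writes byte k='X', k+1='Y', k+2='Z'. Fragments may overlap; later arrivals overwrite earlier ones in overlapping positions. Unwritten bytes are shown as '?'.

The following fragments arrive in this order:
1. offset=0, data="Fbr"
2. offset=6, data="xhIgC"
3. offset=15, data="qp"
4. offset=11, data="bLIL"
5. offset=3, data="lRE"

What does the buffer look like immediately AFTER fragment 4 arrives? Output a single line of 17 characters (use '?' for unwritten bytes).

Fragment 1: offset=0 data="Fbr" -> buffer=Fbr??????????????
Fragment 2: offset=6 data="xhIgC" -> buffer=Fbr???xhIgC??????
Fragment 3: offset=15 data="qp" -> buffer=Fbr???xhIgC????qp
Fragment 4: offset=11 data="bLIL" -> buffer=Fbr???xhIgCbLILqp

Answer: Fbr???xhIgCbLILqp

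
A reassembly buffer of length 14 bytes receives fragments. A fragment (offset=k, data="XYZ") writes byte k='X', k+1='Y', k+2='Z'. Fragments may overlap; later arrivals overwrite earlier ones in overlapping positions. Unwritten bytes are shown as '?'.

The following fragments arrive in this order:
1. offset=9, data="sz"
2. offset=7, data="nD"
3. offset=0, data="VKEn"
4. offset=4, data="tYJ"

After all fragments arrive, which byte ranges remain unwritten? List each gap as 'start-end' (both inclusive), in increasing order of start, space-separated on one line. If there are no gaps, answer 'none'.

Answer: 11-13

Derivation:
Fragment 1: offset=9 len=2
Fragment 2: offset=7 len=2
Fragment 3: offset=0 len=4
Fragment 4: offset=4 len=3
Gaps: 11-13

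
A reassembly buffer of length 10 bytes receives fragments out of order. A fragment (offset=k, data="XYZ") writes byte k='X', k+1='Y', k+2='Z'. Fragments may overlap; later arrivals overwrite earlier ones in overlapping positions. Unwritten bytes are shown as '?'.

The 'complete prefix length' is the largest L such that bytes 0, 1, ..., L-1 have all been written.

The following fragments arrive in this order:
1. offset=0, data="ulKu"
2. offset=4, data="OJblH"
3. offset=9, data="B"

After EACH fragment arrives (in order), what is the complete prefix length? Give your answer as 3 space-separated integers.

Answer: 4 9 10

Derivation:
Fragment 1: offset=0 data="ulKu" -> buffer=ulKu?????? -> prefix_len=4
Fragment 2: offset=4 data="OJblH" -> buffer=ulKuOJblH? -> prefix_len=9
Fragment 3: offset=9 data="B" -> buffer=ulKuOJblHB -> prefix_len=10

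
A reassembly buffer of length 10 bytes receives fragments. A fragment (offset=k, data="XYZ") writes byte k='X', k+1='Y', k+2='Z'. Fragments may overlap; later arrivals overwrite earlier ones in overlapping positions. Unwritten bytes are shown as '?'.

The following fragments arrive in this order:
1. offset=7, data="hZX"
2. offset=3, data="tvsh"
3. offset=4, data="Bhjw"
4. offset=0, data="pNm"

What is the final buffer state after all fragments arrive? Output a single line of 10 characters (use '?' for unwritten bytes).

Answer: pNmtBhjwZX

Derivation:
Fragment 1: offset=7 data="hZX" -> buffer=???????hZX
Fragment 2: offset=3 data="tvsh" -> buffer=???tvshhZX
Fragment 3: offset=4 data="Bhjw" -> buffer=???tBhjwZX
Fragment 4: offset=0 data="pNm" -> buffer=pNmtBhjwZX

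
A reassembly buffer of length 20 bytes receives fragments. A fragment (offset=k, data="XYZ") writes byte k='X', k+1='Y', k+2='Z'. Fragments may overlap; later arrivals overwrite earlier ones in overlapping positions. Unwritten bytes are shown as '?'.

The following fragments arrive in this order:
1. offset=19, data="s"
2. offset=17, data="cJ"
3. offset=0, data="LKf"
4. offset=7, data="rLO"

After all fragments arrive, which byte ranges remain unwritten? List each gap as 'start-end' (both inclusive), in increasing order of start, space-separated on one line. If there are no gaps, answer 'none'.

Answer: 3-6 10-16

Derivation:
Fragment 1: offset=19 len=1
Fragment 2: offset=17 len=2
Fragment 3: offset=0 len=3
Fragment 4: offset=7 len=3
Gaps: 3-6 10-16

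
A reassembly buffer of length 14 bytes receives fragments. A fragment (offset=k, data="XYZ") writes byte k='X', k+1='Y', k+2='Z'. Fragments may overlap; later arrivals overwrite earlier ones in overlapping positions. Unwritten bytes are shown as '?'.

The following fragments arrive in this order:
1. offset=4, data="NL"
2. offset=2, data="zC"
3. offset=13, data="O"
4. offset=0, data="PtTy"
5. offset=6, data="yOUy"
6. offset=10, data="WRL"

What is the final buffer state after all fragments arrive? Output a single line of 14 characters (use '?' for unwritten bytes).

Fragment 1: offset=4 data="NL" -> buffer=????NL????????
Fragment 2: offset=2 data="zC" -> buffer=??zCNL????????
Fragment 3: offset=13 data="O" -> buffer=??zCNL???????O
Fragment 4: offset=0 data="PtTy" -> buffer=PtTyNL???????O
Fragment 5: offset=6 data="yOUy" -> buffer=PtTyNLyOUy???O
Fragment 6: offset=10 data="WRL" -> buffer=PtTyNLyOUyWRLO

Answer: PtTyNLyOUyWRLO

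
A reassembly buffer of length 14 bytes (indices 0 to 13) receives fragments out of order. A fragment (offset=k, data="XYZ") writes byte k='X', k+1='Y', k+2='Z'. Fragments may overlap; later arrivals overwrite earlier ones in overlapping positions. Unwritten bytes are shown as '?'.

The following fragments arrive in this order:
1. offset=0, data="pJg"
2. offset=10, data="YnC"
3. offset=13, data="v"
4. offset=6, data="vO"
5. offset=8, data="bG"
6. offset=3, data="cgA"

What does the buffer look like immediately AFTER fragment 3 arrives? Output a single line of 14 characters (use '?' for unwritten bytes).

Answer: pJg???????YnCv

Derivation:
Fragment 1: offset=0 data="pJg" -> buffer=pJg???????????
Fragment 2: offset=10 data="YnC" -> buffer=pJg???????YnC?
Fragment 3: offset=13 data="v" -> buffer=pJg???????YnCv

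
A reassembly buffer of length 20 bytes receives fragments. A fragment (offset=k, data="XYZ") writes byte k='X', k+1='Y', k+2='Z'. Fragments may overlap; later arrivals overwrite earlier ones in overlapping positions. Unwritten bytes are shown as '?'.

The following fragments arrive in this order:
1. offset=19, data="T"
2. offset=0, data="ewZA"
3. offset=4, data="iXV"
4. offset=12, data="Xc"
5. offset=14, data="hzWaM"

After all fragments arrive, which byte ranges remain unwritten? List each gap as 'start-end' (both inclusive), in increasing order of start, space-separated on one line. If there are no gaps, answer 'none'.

Answer: 7-11

Derivation:
Fragment 1: offset=19 len=1
Fragment 2: offset=0 len=4
Fragment 3: offset=4 len=3
Fragment 4: offset=12 len=2
Fragment 5: offset=14 len=5
Gaps: 7-11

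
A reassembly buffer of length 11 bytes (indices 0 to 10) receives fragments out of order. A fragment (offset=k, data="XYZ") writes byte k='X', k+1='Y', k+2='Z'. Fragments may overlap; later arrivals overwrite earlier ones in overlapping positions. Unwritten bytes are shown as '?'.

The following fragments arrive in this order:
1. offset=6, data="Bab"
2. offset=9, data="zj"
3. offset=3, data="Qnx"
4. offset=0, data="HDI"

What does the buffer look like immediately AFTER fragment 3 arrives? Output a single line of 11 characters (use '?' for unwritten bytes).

Fragment 1: offset=6 data="Bab" -> buffer=??????Bab??
Fragment 2: offset=9 data="zj" -> buffer=??????Babzj
Fragment 3: offset=3 data="Qnx" -> buffer=???QnxBabzj

Answer: ???QnxBabzj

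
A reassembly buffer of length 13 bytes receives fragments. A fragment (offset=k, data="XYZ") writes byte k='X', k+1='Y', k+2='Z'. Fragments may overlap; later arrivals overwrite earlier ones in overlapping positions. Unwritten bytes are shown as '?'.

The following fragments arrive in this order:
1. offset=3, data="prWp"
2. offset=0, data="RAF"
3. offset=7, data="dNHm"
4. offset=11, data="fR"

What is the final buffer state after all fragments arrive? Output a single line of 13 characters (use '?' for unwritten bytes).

Answer: RAFprWpdNHmfR

Derivation:
Fragment 1: offset=3 data="prWp" -> buffer=???prWp??????
Fragment 2: offset=0 data="RAF" -> buffer=RAFprWp??????
Fragment 3: offset=7 data="dNHm" -> buffer=RAFprWpdNHm??
Fragment 4: offset=11 data="fR" -> buffer=RAFprWpdNHmfR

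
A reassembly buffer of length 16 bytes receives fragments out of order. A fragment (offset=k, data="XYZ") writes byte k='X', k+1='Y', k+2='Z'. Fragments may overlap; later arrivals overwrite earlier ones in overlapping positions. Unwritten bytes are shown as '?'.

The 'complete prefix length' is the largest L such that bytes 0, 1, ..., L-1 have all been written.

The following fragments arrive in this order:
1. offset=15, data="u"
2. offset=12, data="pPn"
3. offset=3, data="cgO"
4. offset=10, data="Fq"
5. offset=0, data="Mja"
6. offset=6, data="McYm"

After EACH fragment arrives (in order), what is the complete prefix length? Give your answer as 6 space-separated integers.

Fragment 1: offset=15 data="u" -> buffer=???????????????u -> prefix_len=0
Fragment 2: offset=12 data="pPn" -> buffer=????????????pPnu -> prefix_len=0
Fragment 3: offset=3 data="cgO" -> buffer=???cgO??????pPnu -> prefix_len=0
Fragment 4: offset=10 data="Fq" -> buffer=???cgO????FqpPnu -> prefix_len=0
Fragment 5: offset=0 data="Mja" -> buffer=MjacgO????FqpPnu -> prefix_len=6
Fragment 6: offset=6 data="McYm" -> buffer=MjacgOMcYmFqpPnu -> prefix_len=16

Answer: 0 0 0 0 6 16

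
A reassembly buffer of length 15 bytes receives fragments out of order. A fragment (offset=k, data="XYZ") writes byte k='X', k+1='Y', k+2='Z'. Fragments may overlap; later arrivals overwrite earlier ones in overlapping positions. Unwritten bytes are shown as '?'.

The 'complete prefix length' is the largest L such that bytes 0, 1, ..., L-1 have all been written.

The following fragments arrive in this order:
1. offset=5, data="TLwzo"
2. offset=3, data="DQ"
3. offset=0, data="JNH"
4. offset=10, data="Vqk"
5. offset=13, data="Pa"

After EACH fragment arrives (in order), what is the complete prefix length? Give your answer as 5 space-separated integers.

Fragment 1: offset=5 data="TLwzo" -> buffer=?????TLwzo????? -> prefix_len=0
Fragment 2: offset=3 data="DQ" -> buffer=???DQTLwzo????? -> prefix_len=0
Fragment 3: offset=0 data="JNH" -> buffer=JNHDQTLwzo????? -> prefix_len=10
Fragment 4: offset=10 data="Vqk" -> buffer=JNHDQTLwzoVqk?? -> prefix_len=13
Fragment 5: offset=13 data="Pa" -> buffer=JNHDQTLwzoVqkPa -> prefix_len=15

Answer: 0 0 10 13 15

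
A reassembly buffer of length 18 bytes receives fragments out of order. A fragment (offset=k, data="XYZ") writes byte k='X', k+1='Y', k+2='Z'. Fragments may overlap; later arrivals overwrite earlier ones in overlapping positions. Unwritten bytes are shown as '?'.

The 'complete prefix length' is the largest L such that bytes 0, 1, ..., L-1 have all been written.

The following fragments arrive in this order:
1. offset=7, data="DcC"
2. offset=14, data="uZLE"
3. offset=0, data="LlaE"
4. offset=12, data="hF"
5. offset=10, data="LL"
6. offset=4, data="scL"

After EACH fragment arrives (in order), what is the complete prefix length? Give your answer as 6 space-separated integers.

Answer: 0 0 4 4 4 18

Derivation:
Fragment 1: offset=7 data="DcC" -> buffer=???????DcC???????? -> prefix_len=0
Fragment 2: offset=14 data="uZLE" -> buffer=???????DcC????uZLE -> prefix_len=0
Fragment 3: offset=0 data="LlaE" -> buffer=LlaE???DcC????uZLE -> prefix_len=4
Fragment 4: offset=12 data="hF" -> buffer=LlaE???DcC??hFuZLE -> prefix_len=4
Fragment 5: offset=10 data="LL" -> buffer=LlaE???DcCLLhFuZLE -> prefix_len=4
Fragment 6: offset=4 data="scL" -> buffer=LlaEscLDcCLLhFuZLE -> prefix_len=18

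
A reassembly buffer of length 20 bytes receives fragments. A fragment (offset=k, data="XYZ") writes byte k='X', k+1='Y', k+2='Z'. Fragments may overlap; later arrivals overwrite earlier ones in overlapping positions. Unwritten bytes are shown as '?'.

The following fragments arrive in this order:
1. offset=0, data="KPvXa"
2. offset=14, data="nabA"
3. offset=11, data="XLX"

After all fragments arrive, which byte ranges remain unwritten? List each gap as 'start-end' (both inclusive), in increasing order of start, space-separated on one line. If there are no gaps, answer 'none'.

Answer: 5-10 18-19

Derivation:
Fragment 1: offset=0 len=5
Fragment 2: offset=14 len=4
Fragment 3: offset=11 len=3
Gaps: 5-10 18-19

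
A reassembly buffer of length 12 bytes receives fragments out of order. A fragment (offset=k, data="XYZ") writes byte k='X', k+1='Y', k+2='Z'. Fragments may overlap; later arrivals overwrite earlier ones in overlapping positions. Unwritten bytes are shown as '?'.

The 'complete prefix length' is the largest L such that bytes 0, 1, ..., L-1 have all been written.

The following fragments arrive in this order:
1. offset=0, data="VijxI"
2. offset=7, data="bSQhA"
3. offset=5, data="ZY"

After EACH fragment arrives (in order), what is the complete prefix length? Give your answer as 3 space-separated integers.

Answer: 5 5 12

Derivation:
Fragment 1: offset=0 data="VijxI" -> buffer=VijxI??????? -> prefix_len=5
Fragment 2: offset=7 data="bSQhA" -> buffer=VijxI??bSQhA -> prefix_len=5
Fragment 3: offset=5 data="ZY" -> buffer=VijxIZYbSQhA -> prefix_len=12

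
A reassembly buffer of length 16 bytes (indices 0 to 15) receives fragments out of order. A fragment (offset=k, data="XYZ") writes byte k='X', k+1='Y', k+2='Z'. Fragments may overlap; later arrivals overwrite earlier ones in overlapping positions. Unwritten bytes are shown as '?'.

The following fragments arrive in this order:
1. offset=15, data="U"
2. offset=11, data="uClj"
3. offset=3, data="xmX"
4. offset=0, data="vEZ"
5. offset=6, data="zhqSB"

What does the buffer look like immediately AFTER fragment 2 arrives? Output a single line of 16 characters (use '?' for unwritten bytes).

Fragment 1: offset=15 data="U" -> buffer=???????????????U
Fragment 2: offset=11 data="uClj" -> buffer=???????????uCljU

Answer: ???????????uCljU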